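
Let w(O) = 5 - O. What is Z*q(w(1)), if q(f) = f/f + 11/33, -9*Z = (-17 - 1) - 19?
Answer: 148/27 ≈ 5.4815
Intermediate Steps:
Z = 37/9 (Z = -((-17 - 1) - 19)/9 = -(-18 - 19)/9 = -1/9*(-37) = 37/9 ≈ 4.1111)
q(f) = 4/3 (q(f) = 1 + 11*(1/33) = 1 + 1/3 = 4/3)
Z*q(w(1)) = (37/9)*(4/3) = 148/27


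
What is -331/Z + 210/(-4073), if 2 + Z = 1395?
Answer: -1640693/5673689 ≈ -0.28918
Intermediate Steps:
Z = 1393 (Z = -2 + 1395 = 1393)
-331/Z + 210/(-4073) = -331/1393 + 210/(-4073) = -331*1/1393 + 210*(-1/4073) = -331/1393 - 210/4073 = -1640693/5673689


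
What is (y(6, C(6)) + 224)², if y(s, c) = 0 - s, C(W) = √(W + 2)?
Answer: 47524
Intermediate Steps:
C(W) = √(2 + W)
y(s, c) = -s
(y(6, C(6)) + 224)² = (-1*6 + 224)² = (-6 + 224)² = 218² = 47524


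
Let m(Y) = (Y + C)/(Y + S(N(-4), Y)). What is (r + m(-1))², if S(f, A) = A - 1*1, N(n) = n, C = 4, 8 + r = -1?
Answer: 100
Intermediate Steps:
r = -9 (r = -8 - 1 = -9)
S(f, A) = -1 + A (S(f, A) = A - 1 = -1 + A)
m(Y) = (4 + Y)/(-1 + 2*Y) (m(Y) = (Y + 4)/(Y + (-1 + Y)) = (4 + Y)/(-1 + 2*Y))
(r + m(-1))² = (-9 + (4 - 1)/(-1 + 2*(-1)))² = (-9 + 3/(-1 - 2))² = (-9 + 3/(-3))² = (-9 - ⅓*3)² = (-9 - 1)² = (-10)² = 100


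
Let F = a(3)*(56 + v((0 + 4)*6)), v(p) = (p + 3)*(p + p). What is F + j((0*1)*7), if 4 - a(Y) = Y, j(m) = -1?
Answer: 1351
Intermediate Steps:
a(Y) = 4 - Y
v(p) = 2*p*(3 + p) (v(p) = (3 + p)*(2*p) = 2*p*(3 + p))
F = 1352 (F = (4 - 1*3)*(56 + 2*((0 + 4)*6)*(3 + (0 + 4)*6)) = (4 - 3)*(56 + 2*(4*6)*(3 + 4*6)) = 1*(56 + 2*24*(3 + 24)) = 1*(56 + 2*24*27) = 1*(56 + 1296) = 1*1352 = 1352)
F + j((0*1)*7) = 1352 - 1 = 1351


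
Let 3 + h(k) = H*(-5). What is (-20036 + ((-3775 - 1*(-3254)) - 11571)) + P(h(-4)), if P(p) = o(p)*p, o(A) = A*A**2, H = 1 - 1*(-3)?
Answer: 247713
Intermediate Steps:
H = 4 (H = 1 + 3 = 4)
h(k) = -23 (h(k) = -3 + 4*(-5) = -3 - 20 = -23)
o(A) = A**3
P(p) = p**4 (P(p) = p**3*p = p**4)
(-20036 + ((-3775 - 1*(-3254)) - 11571)) + P(h(-4)) = (-20036 + ((-3775 - 1*(-3254)) - 11571)) + (-23)**4 = (-20036 + ((-3775 + 3254) - 11571)) + 279841 = (-20036 + (-521 - 11571)) + 279841 = (-20036 - 12092) + 279841 = -32128 + 279841 = 247713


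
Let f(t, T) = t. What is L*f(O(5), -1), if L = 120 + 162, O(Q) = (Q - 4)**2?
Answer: 282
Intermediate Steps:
O(Q) = (-4 + Q)**2
L = 282
L*f(O(5), -1) = 282*(-4 + 5)**2 = 282*1**2 = 282*1 = 282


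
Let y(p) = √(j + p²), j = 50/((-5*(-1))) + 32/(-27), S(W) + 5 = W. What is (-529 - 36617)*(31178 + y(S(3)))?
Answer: -1158137988 - 12382*√1038/3 ≈ -1.1583e+9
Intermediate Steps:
S(W) = -5 + W
j = 238/27 (j = 50/5 + 32*(-1/27) = 50*(⅕) - 32/27 = 10 - 32/27 = 238/27 ≈ 8.8148)
y(p) = √(238/27 + p²)
(-529 - 36617)*(31178 + y(S(3))) = (-529 - 36617)*(31178 + √(714 + 81*(-5 + 3)²)/9) = -37146*(31178 + √(714 + 81*(-2)²)/9) = -37146*(31178 + √(714 + 81*4)/9) = -37146*(31178 + √(714 + 324)/9) = -37146*(31178 + √1038/9) = -1158137988 - 12382*√1038/3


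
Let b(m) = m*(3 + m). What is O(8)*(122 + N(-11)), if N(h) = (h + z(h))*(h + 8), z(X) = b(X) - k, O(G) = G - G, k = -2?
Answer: 0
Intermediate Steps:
O(G) = 0
z(X) = 2 + X*(3 + X) (z(X) = X*(3 + X) - 1*(-2) = X*(3 + X) + 2 = 2 + X*(3 + X))
N(h) = (8 + h)*(2 + h + h*(3 + h)) (N(h) = (h + (2 + h*(3 + h)))*(h + 8) = (2 + h + h*(3 + h))*(8 + h) = (8 + h)*(2 + h + h*(3 + h)))
O(8)*(122 + N(-11)) = 0*(122 + (16 + (-11)³ + 12*(-11)² + 34*(-11))) = 0*(122 + (16 - 1331 + 12*121 - 374)) = 0*(122 + (16 - 1331 + 1452 - 374)) = 0*(122 - 237) = 0*(-115) = 0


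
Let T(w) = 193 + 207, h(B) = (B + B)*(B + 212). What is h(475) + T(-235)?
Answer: 653050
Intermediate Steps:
h(B) = 2*B*(212 + B) (h(B) = (2*B)*(212 + B) = 2*B*(212 + B))
T(w) = 400
h(475) + T(-235) = 2*475*(212 + 475) + 400 = 2*475*687 + 400 = 652650 + 400 = 653050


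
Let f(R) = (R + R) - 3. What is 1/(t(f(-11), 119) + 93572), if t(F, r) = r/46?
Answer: 46/4304431 ≈ 1.0687e-5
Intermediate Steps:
f(R) = -3 + 2*R (f(R) = 2*R - 3 = -3 + 2*R)
t(F, r) = r/46 (t(F, r) = r*(1/46) = r/46)
1/(t(f(-11), 119) + 93572) = 1/((1/46)*119 + 93572) = 1/(119/46 + 93572) = 1/(4304431/46) = 46/4304431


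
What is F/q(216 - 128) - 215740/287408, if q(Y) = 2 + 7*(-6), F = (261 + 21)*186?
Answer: -20494231/15620 ≈ -1312.1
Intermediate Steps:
F = 52452 (F = 282*186 = 52452)
q(Y) = -40 (q(Y) = 2 - 42 = -40)
F/q(216 - 128) - 215740/287408 = 52452/(-40) - 215740/287408 = 52452*(-1/40) - 215740*1/287408 = -13113/10 - 2345/3124 = -20494231/15620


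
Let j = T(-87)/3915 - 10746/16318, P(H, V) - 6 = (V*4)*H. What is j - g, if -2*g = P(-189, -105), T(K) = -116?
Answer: 219696946/5535 ≈ 39692.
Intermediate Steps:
P(H, V) = 6 + 4*H*V (P(H, V) = 6 + (V*4)*H = 6 + (4*V)*H = 6 + 4*H*V)
g = -39693 (g = -(6 + 4*(-189)*(-105))/2 = -(6 + 79380)/2 = -½*79386 = -39693)
j = -3809/5535 (j = -116/3915 - 10746/16318 = -116*1/3915 - 10746*1/16318 = -4/135 - 27/41 = -3809/5535 ≈ -0.68817)
j - g = -3809/5535 - 1*(-39693) = -3809/5535 + 39693 = 219696946/5535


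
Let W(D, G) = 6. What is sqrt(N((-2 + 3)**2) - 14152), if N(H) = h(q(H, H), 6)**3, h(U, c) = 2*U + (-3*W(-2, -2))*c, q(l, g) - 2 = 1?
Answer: 4*I*sqrt(67210) ≈ 1037.0*I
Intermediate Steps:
q(l, g) = 3 (q(l, g) = 2 + 1 = 3)
h(U, c) = -18*c + 2*U (h(U, c) = 2*U + (-3*6)*c = 2*U - 18*c = -18*c + 2*U)
N(H) = -1061208 (N(H) = (-18*6 + 2*3)**3 = (-108 + 6)**3 = (-102)**3 = -1061208)
sqrt(N((-2 + 3)**2) - 14152) = sqrt(-1061208 - 14152) = sqrt(-1075360) = 4*I*sqrt(67210)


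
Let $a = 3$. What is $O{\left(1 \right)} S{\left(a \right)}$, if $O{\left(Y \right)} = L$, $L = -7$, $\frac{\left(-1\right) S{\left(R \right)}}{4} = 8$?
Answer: $224$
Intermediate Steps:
$S{\left(R \right)} = -32$ ($S{\left(R \right)} = \left(-4\right) 8 = -32$)
$O{\left(Y \right)} = -7$
$O{\left(1 \right)} S{\left(a \right)} = \left(-7\right) \left(-32\right) = 224$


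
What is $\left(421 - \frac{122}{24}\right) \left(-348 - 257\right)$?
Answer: $- \frac{3019555}{12} \approx -2.5163 \cdot 10^{5}$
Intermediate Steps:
$\left(421 - \frac{122}{24}\right) \left(-348 - 257\right) = \left(421 - \frac{61}{12}\right) \left(-605\right) = \frac{4991}{12} \left(-605\right) = - \frac{3019555}{12}$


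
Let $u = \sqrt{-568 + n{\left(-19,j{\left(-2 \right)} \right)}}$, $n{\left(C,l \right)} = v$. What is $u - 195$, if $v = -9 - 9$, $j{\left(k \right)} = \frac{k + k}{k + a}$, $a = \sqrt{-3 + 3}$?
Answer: $-195 + i \sqrt{586} \approx -195.0 + 24.207 i$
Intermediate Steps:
$a = 0$ ($a = \sqrt{0} = 0$)
$j{\left(k \right)} = 2$ ($j{\left(k \right)} = \frac{k + k}{k + 0} = \frac{2 k}{k} = 2$)
$v = -18$ ($v = -9 - 9 = -18$)
$n{\left(C,l \right)} = -18$
$u = i \sqrt{586}$ ($u = \sqrt{-568 - 18} = \sqrt{-586} = i \sqrt{586} \approx 24.207 i$)
$u - 195 = i \sqrt{586} - 195 = -195 + i \sqrt{586}$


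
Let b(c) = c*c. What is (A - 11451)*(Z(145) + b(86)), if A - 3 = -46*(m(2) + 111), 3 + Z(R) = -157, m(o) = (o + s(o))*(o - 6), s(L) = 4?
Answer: -111796200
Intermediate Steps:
m(o) = (-6 + o)*(4 + o) (m(o) = (o + 4)*(o - 6) = (4 + o)*(-6 + o) = (-6 + o)*(4 + o))
b(c) = c²
Z(R) = -160 (Z(R) = -3 - 157 = -160)
A = -3999 (A = 3 - 46*((-24 + 2² - 2*2) + 111) = 3 - 46*((-24 + 4 - 4) + 111) = 3 - 46*(-24 + 111) = 3 - 46*87 = 3 - 4002 = -3999)
(A - 11451)*(Z(145) + b(86)) = (-3999 - 11451)*(-160 + 86²) = -15450*(-160 + 7396) = -15450*7236 = -111796200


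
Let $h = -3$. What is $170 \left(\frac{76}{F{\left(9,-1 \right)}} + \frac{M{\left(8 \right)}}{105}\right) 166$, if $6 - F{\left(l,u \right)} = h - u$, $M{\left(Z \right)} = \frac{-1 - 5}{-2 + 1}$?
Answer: $\frac{1887918}{7} \approx 2.697 \cdot 10^{5}$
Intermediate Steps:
$M{\left(Z \right)} = 6$ ($M{\left(Z \right)} = - \frac{6}{-1} = \left(-6\right) \left(-1\right) = 6$)
$F{\left(l,u \right)} = 9 + u$ ($F{\left(l,u \right)} = 6 - \left(-3 - u\right) = 6 + \left(3 + u\right) = 9 + u$)
$170 \left(\frac{76}{F{\left(9,-1 \right)}} + \frac{M{\left(8 \right)}}{105}\right) 166 = 170 \left(\frac{76}{9 - 1} + \frac{6}{105}\right) 166 = 170 \left(\frac{76}{8} + 6 \cdot \frac{1}{105}\right) 166 = 170 \left(76 \cdot \frac{1}{8} + \frac{2}{35}\right) 166 = 170 \left(\frac{19}{2} + \frac{2}{35}\right) 166 = 170 \cdot \frac{669}{70} \cdot 166 = \frac{11373}{7} \cdot 166 = \frac{1887918}{7}$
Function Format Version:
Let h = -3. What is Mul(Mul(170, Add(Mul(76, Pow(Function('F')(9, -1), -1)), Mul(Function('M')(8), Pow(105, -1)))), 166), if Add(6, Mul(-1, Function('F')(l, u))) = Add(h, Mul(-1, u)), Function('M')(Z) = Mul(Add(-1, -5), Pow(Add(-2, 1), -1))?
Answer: Rational(1887918, 7) ≈ 2.6970e+5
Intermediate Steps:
Function('M')(Z) = 6 (Function('M')(Z) = Mul(-6, Pow(-1, -1)) = Mul(-6, -1) = 6)
Function('F')(l, u) = Add(9, u) (Function('F')(l, u) = Add(6, Mul(-1, Add(-3, Mul(-1, u)))) = Add(6, Add(3, u)) = Add(9, u))
Mul(Mul(170, Add(Mul(76, Pow(Function('F')(9, -1), -1)), Mul(Function('M')(8), Pow(105, -1)))), 166) = Mul(Mul(170, Add(Mul(76, Pow(Add(9, -1), -1)), Mul(6, Pow(105, -1)))), 166) = Mul(Mul(170, Add(Mul(76, Pow(8, -1)), Mul(6, Rational(1, 105)))), 166) = Mul(Mul(170, Add(Mul(76, Rational(1, 8)), Rational(2, 35))), 166) = Mul(Mul(170, Add(Rational(19, 2), Rational(2, 35))), 166) = Mul(Mul(170, Rational(669, 70)), 166) = Mul(Rational(11373, 7), 166) = Rational(1887918, 7)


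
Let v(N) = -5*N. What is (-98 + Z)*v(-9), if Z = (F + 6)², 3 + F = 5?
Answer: -1530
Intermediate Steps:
F = 2 (F = -3 + 5 = 2)
Z = 64 (Z = (2 + 6)² = 8² = 64)
(-98 + Z)*v(-9) = (-98 + 64)*(-5*(-9)) = -34*45 = -1530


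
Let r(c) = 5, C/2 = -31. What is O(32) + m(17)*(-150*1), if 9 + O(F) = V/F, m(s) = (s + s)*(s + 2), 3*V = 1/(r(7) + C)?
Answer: -530286049/5472 ≈ -96909.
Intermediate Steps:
C = -62 (C = 2*(-31) = -62)
V = -1/171 (V = 1/(3*(5 - 62)) = (⅓)/(-57) = (⅓)*(-1/57) = -1/171 ≈ -0.0058480)
m(s) = 2*s*(2 + s) (m(s) = (2*s)*(2 + s) = 2*s*(2 + s))
O(F) = -9 - 1/(171*F)
O(32) + m(17)*(-150*1) = (-9 - 1/171/32) + (2*17*(2 + 17))*(-150*1) = (-9 - 1/171*1/32) + (2*17*19)*(-150) = (-9 - 1/5472) + 646*(-150) = -49249/5472 - 96900 = -530286049/5472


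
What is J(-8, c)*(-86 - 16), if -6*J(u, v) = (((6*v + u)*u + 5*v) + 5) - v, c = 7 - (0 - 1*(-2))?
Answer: -2567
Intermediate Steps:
c = 5 (c = 7 - (0 + 2) = 7 - 1*2 = 7 - 2 = 5)
J(u, v) = -⅚ - 2*v/3 - u*(u + 6*v)/6 (J(u, v) = -((((6*v + u)*u + 5*v) + 5) - v)/6 = -((((u + 6*v)*u + 5*v) + 5) - v)/6 = -(((u*(u + 6*v) + 5*v) + 5) - v)/6 = -(((5*v + u*(u + 6*v)) + 5) - v)/6 = -((5 + 5*v + u*(u + 6*v)) - v)/6 = -(5 + 4*v + u*(u + 6*v))/6 = -⅚ - 2*v/3 - u*(u + 6*v)/6)
J(-8, c)*(-86 - 16) = (-⅚ - ⅔*5 - ⅙*(-8)² - 1*(-8)*5)*(-86 - 16) = (-⅚ - 10/3 - ⅙*64 + 40)*(-102) = (-⅚ - 10/3 - 32/3 + 40)*(-102) = (151/6)*(-102) = -2567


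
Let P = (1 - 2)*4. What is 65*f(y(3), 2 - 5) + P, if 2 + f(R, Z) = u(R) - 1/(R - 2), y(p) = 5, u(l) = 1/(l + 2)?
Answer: -3074/21 ≈ -146.38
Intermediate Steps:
u(l) = 1/(2 + l)
P = -4 (P = -1*4 = -4)
f(R, Z) = -2 + 1/(2 + R) - 1/(-2 + R) (f(R, Z) = -2 + (1/(2 + R) - 1/(R - 2)) = -2 + (1/(2 + R) - 1/(-2 + R)) = -2 + 1/(2 + R) - 1/(-2 + R))
65*f(y(3), 2 - 5) + P = 65*(2*(2 - 1*5**2)/(-4 + 5**2)) - 4 = 65*(2*(2 - 1*25)/(-4 + 25)) - 4 = 65*(2*(2 - 25)/21) - 4 = 65*(2*(1/21)*(-23)) - 4 = 65*(-46/21) - 4 = -2990/21 - 4 = -3074/21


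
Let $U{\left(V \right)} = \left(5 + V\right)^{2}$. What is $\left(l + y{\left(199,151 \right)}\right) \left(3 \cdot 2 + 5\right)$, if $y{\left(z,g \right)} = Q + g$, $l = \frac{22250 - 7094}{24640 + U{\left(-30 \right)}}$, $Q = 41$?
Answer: $\frac{53526396}{25265} \approx 2118.6$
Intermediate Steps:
$l = \frac{15156}{25265}$ ($l = \frac{22250 - 7094}{24640 + \left(5 - 30\right)^{2}} = \frac{15156}{24640 + \left(-25\right)^{2}} = \frac{15156}{24640 + 625} = \frac{15156}{25265} \approx 0.59988$)
$y{\left(z,g \right)} = 41 + g$
$\left(l + y{\left(199,151 \right)}\right) \left(3 \cdot 2 + 5\right) = \left(\frac{15156}{25265} + \left(41 + 151\right)\right) \left(3 \cdot 2 + 5\right) = \left(\frac{15156}{25265} + 192\right) \left(6 + 5\right) = \frac{4866036}{25265} \cdot 11 = \frac{53526396}{25265}$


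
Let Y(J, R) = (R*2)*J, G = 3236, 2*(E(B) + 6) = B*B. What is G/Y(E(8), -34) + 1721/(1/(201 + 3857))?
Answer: 3086846747/442 ≈ 6.9838e+6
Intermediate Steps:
E(B) = -6 + B²/2 (E(B) = -6 + (B*B)/2 = -6 + B²/2)
Y(J, R) = 2*J*R (Y(J, R) = (2*R)*J = 2*J*R)
G/Y(E(8), -34) + 1721/(1/(201 + 3857)) = 3236/((2*(-6 + (½)*8²)*(-34))) + 1721/(1/(201 + 3857)) = 3236/((2*(-6 + (½)*64)*(-34))) + 1721/(1/4058) = 3236/((2*(-6 + 32)*(-34))) + 1721/(1/4058) = 3236/((2*26*(-34))) + 1721*4058 = 3236/(-1768) + 6983818 = 3236*(-1/1768) + 6983818 = -809/442 + 6983818 = 3086846747/442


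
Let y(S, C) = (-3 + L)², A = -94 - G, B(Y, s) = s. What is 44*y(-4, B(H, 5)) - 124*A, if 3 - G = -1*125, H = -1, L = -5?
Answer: 30344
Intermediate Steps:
G = 128 (G = 3 - (-1)*125 = 3 - 1*(-125) = 3 + 125 = 128)
A = -222 (A = -94 - 1*128 = -94 - 128 = -222)
y(S, C) = 64 (y(S, C) = (-3 - 5)² = (-8)² = 64)
44*y(-4, B(H, 5)) - 124*A = 44*64 - 124*(-222) = 2816 + 27528 = 30344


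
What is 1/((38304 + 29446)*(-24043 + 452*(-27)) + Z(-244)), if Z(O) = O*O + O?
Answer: -1/2455674958 ≈ -4.0722e-10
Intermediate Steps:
Z(O) = O + O² (Z(O) = O² + O = O + O²)
1/((38304 + 29446)*(-24043 + 452*(-27)) + Z(-244)) = 1/((38304 + 29446)*(-24043 + 452*(-27)) - 244*(1 - 244)) = 1/(67750*(-24043 - 12204) - 244*(-243)) = 1/(67750*(-36247) + 59292) = 1/(-2455734250 + 59292) = 1/(-2455674958) = -1/2455674958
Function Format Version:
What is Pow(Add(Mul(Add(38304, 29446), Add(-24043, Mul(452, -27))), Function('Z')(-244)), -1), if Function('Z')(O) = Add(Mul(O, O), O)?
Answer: Rational(-1, 2455674958) ≈ -4.0722e-10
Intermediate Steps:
Function('Z')(O) = Add(O, Pow(O, 2)) (Function('Z')(O) = Add(Pow(O, 2), O) = Add(O, Pow(O, 2)))
Pow(Add(Mul(Add(38304, 29446), Add(-24043, Mul(452, -27))), Function('Z')(-244)), -1) = Pow(Add(Mul(Add(38304, 29446), Add(-24043, Mul(452, -27))), Mul(-244, Add(1, -244))), -1) = Pow(Add(Mul(67750, Add(-24043, -12204)), Mul(-244, -243)), -1) = Pow(Add(Mul(67750, -36247), 59292), -1) = Pow(Add(-2455734250, 59292), -1) = Pow(-2455674958, -1) = Rational(-1, 2455674958)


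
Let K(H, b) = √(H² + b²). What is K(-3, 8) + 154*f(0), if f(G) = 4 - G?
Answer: 616 + √73 ≈ 624.54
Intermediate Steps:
K(-3, 8) + 154*f(0) = √((-3)² + 8²) + 154*(4 - 1*0) = √(9 + 64) + 154*(4 + 0) = √73 + 154*4 = √73 + 616 = 616 + √73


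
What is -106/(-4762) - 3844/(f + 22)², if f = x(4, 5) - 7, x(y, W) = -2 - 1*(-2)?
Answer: -9140639/535725 ≈ -17.062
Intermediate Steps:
x(y, W) = 0 (x(y, W) = -2 + 2 = 0)
f = -7 (f = 0 - 7 = -7)
-106/(-4762) - 3844/(f + 22)² = -106/(-4762) - 3844/(-7 + 22)² = -106*(-1/4762) - 3844/(15²) = 53/2381 - 3844/225 = -9140639/535725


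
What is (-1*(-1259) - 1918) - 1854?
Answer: -2513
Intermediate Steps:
(-1*(-1259) - 1918) - 1854 = (1259 - 1918) - 1854 = -659 - 1854 = -2513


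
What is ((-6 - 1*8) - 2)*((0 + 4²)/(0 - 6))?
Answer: 128/3 ≈ 42.667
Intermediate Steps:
((-6 - 1*8) - 2)*((0 + 4²)/(0 - 6)) = ((-6 - 8) - 2)*((0 + 16)/(-6)) = (-14 - 2)*(16*(-⅙)) = -16*(-8/3) = 128/3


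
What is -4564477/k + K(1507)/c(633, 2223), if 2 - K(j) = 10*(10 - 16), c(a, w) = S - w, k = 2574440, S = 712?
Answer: -7056540027/3889978840 ≈ -1.8140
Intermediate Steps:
c(a, w) = 712 - w
K(j) = 62 (K(j) = 2 - 10*(10 - 16) = 2 - 10*(-6) = 2 - 1*(-60) = 2 + 60 = 62)
-4564477/k + K(1507)/c(633, 2223) = -4564477/2574440 + 62/(712 - 1*2223) = -4564477*1/2574440 + 62/(712 - 2223) = -4564477/2574440 + 62/(-1511) = -4564477/2574440 + 62*(-1/1511) = -4564477/2574440 - 62/1511 = -7056540027/3889978840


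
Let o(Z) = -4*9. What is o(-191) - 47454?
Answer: -47490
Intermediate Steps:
o(Z) = -36
o(-191) - 47454 = -36 - 47454 = -47490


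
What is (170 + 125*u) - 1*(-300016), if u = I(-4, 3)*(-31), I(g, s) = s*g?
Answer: 346686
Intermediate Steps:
I(g, s) = g*s
u = 372 (u = -4*3*(-31) = -12*(-31) = 372)
(170 + 125*u) - 1*(-300016) = (170 + 125*372) - 1*(-300016) = (170 + 46500) + 300016 = 46670 + 300016 = 346686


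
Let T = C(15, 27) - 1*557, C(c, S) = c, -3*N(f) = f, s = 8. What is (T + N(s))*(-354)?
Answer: 192812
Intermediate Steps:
N(f) = -f/3
T = -542 (T = 15 - 1*557 = 15 - 557 = -542)
(T + N(s))*(-354) = (-542 - ⅓*8)*(-354) = (-542 - 8/3)*(-354) = -1634/3*(-354) = 192812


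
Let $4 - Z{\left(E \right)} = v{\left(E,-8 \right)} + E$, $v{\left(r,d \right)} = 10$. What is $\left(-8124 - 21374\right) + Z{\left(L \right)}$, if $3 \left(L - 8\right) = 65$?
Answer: $- \frac{88601}{3} \approx -29534.0$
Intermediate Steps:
$L = \frac{89}{3}$ ($L = 8 + \frac{1}{3} \cdot 65 = 8 + \frac{65}{3} = \frac{89}{3} \approx 29.667$)
$Z{\left(E \right)} = -6 - E$ ($Z{\left(E \right)} = 4 - \left(10 + E\right) = -6 - E$)
$\left(-8124 - 21374\right) + Z{\left(L \right)} = \left(-8124 - 21374\right) - \frac{107}{3} = -29498 - \frac{107}{3} = - \frac{88601}{3}$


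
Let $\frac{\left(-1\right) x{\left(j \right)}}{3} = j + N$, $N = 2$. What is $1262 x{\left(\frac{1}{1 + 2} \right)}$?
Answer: $-8834$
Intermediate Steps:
$x{\left(j \right)} = -6 - 3 j$ ($x{\left(j \right)} = - 3 \left(j + 2\right) = - 3 \left(2 + j\right) = -6 - 3 j$)
$1262 x{\left(\frac{1}{1 + 2} \right)} = 1262 \left(-6 - \frac{3}{1 + 2}\right) = 1262 \left(-6 - \frac{3}{3}\right) = 1262 \left(-6 - 1\right) = 1262 \left(-7\right) = -8834$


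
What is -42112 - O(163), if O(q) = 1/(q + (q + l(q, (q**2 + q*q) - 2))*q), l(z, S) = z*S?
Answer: -59453600148993/1411797116 ≈ -42112.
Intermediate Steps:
l(z, S) = S*z
O(q) = 1/(q + q*(q + q*(-2 + 2*q**2))) (O(q) = 1/(q + (q + ((q**2 + q*q) - 2)*q)*q) = 1/(q + (q + ((q**2 + q**2) - 2)*q)*q) = 1/(q + (q + (2*q**2 - 2)*q)*q) = 1/(q + (q + (-2 + 2*q**2)*q)*q) = 1/(q + (q + q*(-2 + 2*q**2))*q) = 1/(q + q*(q + q*(-2 + 2*q**2))))
-42112 - O(163) = -42112 - 1/(163*(1 - 1*163 + 2*163**3)) = -42112 - 1/(163*(1 - 163 + 2*4330747)) = -42112 - 1/(163*(1 - 163 + 8661494)) = -42112 - 1/(163*8661332) = -42112 - 1*1/1411797116 = -42112 - 1/1411797116 = -59453600148993/1411797116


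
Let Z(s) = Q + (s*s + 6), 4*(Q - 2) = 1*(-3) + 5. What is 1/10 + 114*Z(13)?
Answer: 202351/10 ≈ 20235.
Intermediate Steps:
Q = 5/2 (Q = 2 + (1*(-3) + 5)/4 = 2 + (-3 + 5)/4 = 2 + (1/4)*2 = 2 + 1/2 = 5/2 ≈ 2.5000)
Z(s) = 17/2 + s**2 (Z(s) = 5/2 + (s*s + 6) = 5/2 + (s**2 + 6) = 5/2 + (6 + s**2) = 17/2 + s**2)
1/10 + 114*Z(13) = 1/10 + 114*(17/2 + 13**2) = 1/10 + 114*(17/2 + 169) = 1/10 + 114*(355/2) = 1/10 + 20235 = 202351/10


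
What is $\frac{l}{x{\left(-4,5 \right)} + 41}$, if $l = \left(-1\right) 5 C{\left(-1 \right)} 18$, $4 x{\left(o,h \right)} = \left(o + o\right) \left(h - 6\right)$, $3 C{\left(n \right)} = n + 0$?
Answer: $\frac{30}{43} \approx 0.69767$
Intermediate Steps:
$C{\left(n \right)} = \frac{n}{3}$ ($C{\left(n \right)} = \frac{n + 0}{3} = \frac{n}{3}$)
$x{\left(o,h \right)} = \frac{o \left(-6 + h\right)}{2}$ ($x{\left(o,h \right)} = \frac{\left(o + o\right) \left(h - 6\right)}{4} = \frac{2 o \left(-6 + h\right)}{4} = \frac{o \left(-6 + h\right)}{2}$)
$l = 30$ ($l = \left(-1\right) 5 \cdot \frac{1}{3} \left(-1\right) 18 = \left(-5\right) \left(- \frac{1}{3}\right) 18 = \frac{5}{3} \cdot 18 = 30$)
$\frac{l}{x{\left(-4,5 \right)} + 41} = \frac{30}{\frac{1}{2} \left(-4\right) \left(-6 + 5\right) + 41} = \frac{30}{\frac{1}{2} \left(-4\right) \left(-1\right) + 41} = \frac{30}{2 + 41} = \frac{30}{43}$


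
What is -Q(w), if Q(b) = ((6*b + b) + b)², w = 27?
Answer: -46656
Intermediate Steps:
Q(b) = 64*b² (Q(b) = (7*b + b)² = (8*b)² = 64*b²)
-Q(w) = -64*27² = -64*729 = -1*46656 = -46656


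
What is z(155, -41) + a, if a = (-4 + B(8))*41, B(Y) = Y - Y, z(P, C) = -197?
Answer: -361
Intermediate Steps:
B(Y) = 0
a = -164 (a = (-4 + 0)*41 = -4*41 = -164)
z(155, -41) + a = -197 - 164 = -361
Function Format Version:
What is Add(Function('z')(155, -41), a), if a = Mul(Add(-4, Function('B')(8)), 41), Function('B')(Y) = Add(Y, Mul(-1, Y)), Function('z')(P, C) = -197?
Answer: -361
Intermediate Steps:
Function('B')(Y) = 0
a = -164 (a = Mul(Add(-4, 0), 41) = Mul(-4, 41) = -164)
Add(Function('z')(155, -41), a) = Add(-197, -164) = -361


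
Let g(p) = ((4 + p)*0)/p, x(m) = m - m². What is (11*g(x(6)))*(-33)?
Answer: 0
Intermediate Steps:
g(p) = 0 (g(p) = 0/p = 0)
(11*g(x(6)))*(-33) = (11*0)*(-33) = 0*(-33) = 0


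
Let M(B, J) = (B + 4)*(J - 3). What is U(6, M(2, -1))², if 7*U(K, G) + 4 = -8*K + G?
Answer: 5776/49 ≈ 117.88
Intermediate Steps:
M(B, J) = (-3 + J)*(4 + B) (M(B, J) = (4 + B)*(-3 + J) = (-3 + J)*(4 + B))
U(K, G) = -4/7 - 8*K/7 + G/7 (U(K, G) = -4/7 + (-8*K + G)/7 = -4/7 + (G - 8*K)/7 = -4/7 + (-8*K/7 + G/7) = -4/7 - 8*K/7 + G/7)
U(6, M(2, -1))² = (-4/7 - 8/7*6 + (-12 - 3*2 + 4*(-1) + 2*(-1))/7)² = (-4/7 - 48/7 + (-12 - 6 - 4 - 2)/7)² = (-4/7 - 48/7 + (⅐)*(-24))² = (-4/7 - 48/7 - 24/7)² = (-76/7)² = 5776/49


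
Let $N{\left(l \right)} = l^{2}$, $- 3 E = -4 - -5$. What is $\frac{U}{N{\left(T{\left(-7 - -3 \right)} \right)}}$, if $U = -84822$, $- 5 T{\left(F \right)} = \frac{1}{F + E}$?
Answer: $- \frac{119457650}{3} \approx -3.9819 \cdot 10^{7}$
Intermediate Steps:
$E = - \frac{1}{3}$ ($E = - \frac{-4 - -5}{3} = - \frac{-4 + 5}{3} = \left(- \frac{1}{3}\right) 1 = - \frac{1}{3} \approx -0.33333$)
$T{\left(F \right)} = - \frac{1}{5 \left(- \frac{1}{3} + F\right)}$ ($T{\left(F \right)} = - \frac{1}{5 \left(F - \frac{1}{3}\right)} = - \frac{1}{5 \left(- \frac{1}{3} + F\right)}$)
$\frac{U}{N{\left(T{\left(-7 - -3 \right)} \right)}} = - \frac{84822}{\left(- \frac{3}{-5 + 15 \left(-7 - -3\right)}\right)^{2}} = - \frac{84822}{\left(- \frac{3}{-5 + 15 \left(-7 + 3\right)}\right)^{2}} = - \frac{84822}{\left(- \frac{3}{-5 + 15 \left(-4\right)}\right)^{2}} = - \frac{84822}{\left(- \frac{3}{-5 - 60}\right)^{2}} = - \frac{84822}{\left(- \frac{3}{-65}\right)^{2}} = - \frac{84822}{\left(\left(-3\right) \left(- \frac{1}{65}\right)\right)^{2}} = - \frac{84822}{\left(\frac{3}{65}\right)^{2}} = - \frac{84822}{\frac{9}{4225}} = \left(-84822\right) \frac{4225}{9} = - \frac{119457650}{3}$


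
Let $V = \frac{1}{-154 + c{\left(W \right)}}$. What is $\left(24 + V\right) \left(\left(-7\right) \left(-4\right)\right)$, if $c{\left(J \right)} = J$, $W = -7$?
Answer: $\frac{15452}{23} \approx 671.83$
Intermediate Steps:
$V = - \frac{1}{161}$ ($V = \frac{1}{-154 - 7} = \frac{1}{-161} = - \frac{1}{161} \approx -0.0062112$)
$\left(24 + V\right) \left(\left(-7\right) \left(-4\right)\right) = \left(24 - \frac{1}{161}\right) \left(\left(-7\right) \left(-4\right)\right) = \frac{3863}{161} \cdot 28 = \frac{15452}{23}$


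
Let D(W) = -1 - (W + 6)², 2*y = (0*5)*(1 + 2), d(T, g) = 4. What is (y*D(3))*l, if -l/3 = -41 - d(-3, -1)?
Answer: 0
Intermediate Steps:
y = 0 (y = ((0*5)*(1 + 2))/2 = (0*3)/2 = (½)*0 = 0)
D(W) = -1 - (6 + W)²
l = 135 (l = -3*(-41 - 1*4) = -3*(-41 - 4) = -3*(-45) = 135)
(y*D(3))*l = (0*(-1 - (6 + 3)²))*135 = (0*(-1 - 1*9²))*135 = (0*(-1 - 1*81))*135 = (0*(-1 - 81))*135 = (0*(-82))*135 = 0*135 = 0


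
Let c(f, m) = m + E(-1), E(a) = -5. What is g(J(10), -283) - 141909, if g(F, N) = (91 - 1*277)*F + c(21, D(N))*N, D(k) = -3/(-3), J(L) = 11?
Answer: -142823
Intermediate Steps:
D(k) = 1 (D(k) = -3*(-1/3) = 1)
c(f, m) = -5 + m (c(f, m) = m - 5 = -5 + m)
g(F, N) = -186*F - 4*N (g(F, N) = (91 - 1*277)*F + (-5 + 1)*N = (91 - 277)*F - 4*N = -186*F - 4*N)
g(J(10), -283) - 141909 = (-186*11 - 4*(-283)) - 141909 = (-2046 + 1132) - 141909 = -914 - 141909 = -142823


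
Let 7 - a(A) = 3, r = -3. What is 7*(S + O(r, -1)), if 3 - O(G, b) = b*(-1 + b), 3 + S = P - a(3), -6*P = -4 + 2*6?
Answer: -154/3 ≈ -51.333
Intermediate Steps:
P = -4/3 (P = -(-4 + 2*6)/6 = -(-4 + 12)/6 = -⅙*8 = -4/3 ≈ -1.3333)
a(A) = 4 (a(A) = 7 - 1*3 = 7 - 3 = 4)
S = -25/3 (S = -3 + (-4/3 - 1*4) = -3 + (-4/3 - 4) = -3 - 16/3 = -25/3 ≈ -8.3333)
O(G, b) = 3 - b*(-1 + b)
7*(S + O(r, -1)) = 7*(-25/3 + (3 - 1 - 1*(-1)²)) = 7*(-25/3 + (3 - 1 - 1*1)) = 7*(-25/3 + (3 - 1 - 1)) = 7*(-25/3 + 1) = 7*(-22/3) = -154/3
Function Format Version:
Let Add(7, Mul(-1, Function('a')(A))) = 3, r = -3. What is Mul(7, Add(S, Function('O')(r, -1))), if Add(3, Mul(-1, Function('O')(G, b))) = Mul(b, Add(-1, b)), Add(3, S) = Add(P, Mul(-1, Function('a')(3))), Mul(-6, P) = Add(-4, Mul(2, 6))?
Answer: Rational(-154, 3) ≈ -51.333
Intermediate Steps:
P = Rational(-4, 3) (P = Mul(Rational(-1, 6), Add(-4, Mul(2, 6))) = Mul(Rational(-1, 6), Add(-4, 12)) = Mul(Rational(-1, 6), 8) = Rational(-4, 3) ≈ -1.3333)
Function('a')(A) = 4 (Function('a')(A) = Add(7, Mul(-1, 3)) = Add(7, -3) = 4)
S = Rational(-25, 3) (S = Add(-3, Add(Rational(-4, 3), Mul(-1, 4))) = Add(-3, Add(Rational(-4, 3), -4)) = Add(-3, Rational(-16, 3)) = Rational(-25, 3) ≈ -8.3333)
Function('O')(G, b) = Add(3, Mul(-1, b, Add(-1, b))) (Function('O')(G, b) = Add(3, Mul(-1, Mul(b, Add(-1, b)))) = Add(3, Mul(-1, b, Add(-1, b))))
Mul(7, Add(S, Function('O')(r, -1))) = Mul(7, Add(Rational(-25, 3), Add(3, -1, Mul(-1, Pow(-1, 2))))) = Mul(7, Add(Rational(-25, 3), Add(3, -1, Mul(-1, 1)))) = Mul(7, Add(Rational(-25, 3), Add(3, -1, -1))) = Mul(7, Add(Rational(-25, 3), 1)) = Mul(7, Rational(-22, 3)) = Rational(-154, 3)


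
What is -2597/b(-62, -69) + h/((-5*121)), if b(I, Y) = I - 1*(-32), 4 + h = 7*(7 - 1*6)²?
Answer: 314219/3630 ≈ 86.562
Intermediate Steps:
h = 3 (h = -4 + 7*(7 - 1*6)² = -4 + 7*(7 - 6)² = -4 + 7*1² = -4 + 7*1 = -4 + 7 = 3)
b(I, Y) = 32 + I (b(I, Y) = I + 32 = 32 + I)
-2597/b(-62, -69) + h/((-5*121)) = -2597/(32 - 62) + 3/((-5*121)) = -2597/(-30) + 3/(-605) = -2597*(-1/30) + 3*(-1/605) = 2597/30 - 3/605 = 314219/3630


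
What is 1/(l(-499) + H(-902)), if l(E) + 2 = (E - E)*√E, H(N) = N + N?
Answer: -1/1806 ≈ -0.00055371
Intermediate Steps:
H(N) = 2*N
l(E) = -2 (l(E) = -2 + (E - E)*√E = -2 + 0*√E = -2 + 0 = -2)
1/(l(-499) + H(-902)) = 1/(-2 + 2*(-902)) = 1/(-2 - 1804) = 1/(-1806) = -1/1806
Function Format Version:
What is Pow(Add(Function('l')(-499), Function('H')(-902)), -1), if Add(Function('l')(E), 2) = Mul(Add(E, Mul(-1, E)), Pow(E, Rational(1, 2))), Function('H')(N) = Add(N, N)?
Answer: Rational(-1, 1806) ≈ -0.00055371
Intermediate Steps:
Function('H')(N) = Mul(2, N)
Function('l')(E) = -2 (Function('l')(E) = Add(-2, Mul(Add(E, Mul(-1, E)), Pow(E, Rational(1, 2)))) = Add(-2, Mul(0, Pow(E, Rational(1, 2)))) = Add(-2, 0) = -2)
Pow(Add(Function('l')(-499), Function('H')(-902)), -1) = Pow(Add(-2, Mul(2, -902)), -1) = Pow(Add(-2, -1804), -1) = Pow(-1806, -1) = Rational(-1, 1806)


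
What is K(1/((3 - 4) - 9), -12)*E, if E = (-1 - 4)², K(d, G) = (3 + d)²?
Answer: 841/4 ≈ 210.25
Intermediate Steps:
E = 25 (E = (-5)² = 25)
K(1/((3 - 4) - 9), -12)*E = (3 + 1/((3 - 4) - 9))²*25 = (3 + 1/(-1 - 9))²*25 = (3 + 1/(-10))²*25 = (3 - ⅒)²*25 = (29/10)²*25 = (841/100)*25 = 841/4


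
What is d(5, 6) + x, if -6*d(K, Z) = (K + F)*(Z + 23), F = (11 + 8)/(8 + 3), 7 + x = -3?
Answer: -1403/33 ≈ -42.515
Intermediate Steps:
x = -10 (x = -7 - 3 = -10)
F = 19/11 ≈ 1.7273
d(K, Z) = -(23 + Z)*(19/11 + K)/6 (d(K, Z) = -(K + 19/11)*(Z + 23)/6 = -(19/11 + K)*(23 + Z)/6 = -(23 + Z)*(19/11 + K)/6)
d(5, 6) + x = (-437/66 - 23/6*5 - 19/66*6 - 1/6*5*6) - 10 = (-437/66 - 115/6 - 19/11 - 5) - 10 = -1073/33 - 10 = -1403/33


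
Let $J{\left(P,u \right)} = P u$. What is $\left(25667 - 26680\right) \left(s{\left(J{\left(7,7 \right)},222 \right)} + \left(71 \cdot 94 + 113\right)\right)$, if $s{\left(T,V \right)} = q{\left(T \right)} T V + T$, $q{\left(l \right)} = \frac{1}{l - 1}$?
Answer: $- \frac{57235513}{8} \approx -7.1544 \cdot 10^{6}$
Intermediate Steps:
$q{\left(l \right)} = \frac{1}{-1 + l}$
$s{\left(T,V \right)} = T + \frac{T V}{-1 + T}$ ($s{\left(T,V \right)} = \frac{T}{-1 + T} V + T = \frac{T V}{-1 + T} + T = T + \frac{T V}{-1 + T}$)
$\left(25667 - 26680\right) \left(s{\left(J{\left(7,7 \right)},222 \right)} + \left(71 \cdot 94 + 113\right)\right) = \left(25667 - 26680\right) \left(\frac{7 \cdot 7 \left(-1 + 7 \cdot 7 + 222\right)}{-1 + 7 \cdot 7} + \left(71 \cdot 94 + 113\right)\right) = - 1013 \left(\frac{49 \left(-1 + 49 + 222\right)}{-1 + 49} + \left(6674 + 113\right)\right) = - 1013 \left(49 \cdot \frac{1}{48} \cdot 270 + 6787\right) = - 1013 \left(\frac{2205}{8} + 6787\right) = \left(-1013\right) \frac{56501}{8} = - \frac{57235513}{8}$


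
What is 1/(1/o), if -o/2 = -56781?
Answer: 113562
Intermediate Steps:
o = 113562 (o = -2*(-56781) = 113562)
1/(1/o) = 1/(1/113562) = 113562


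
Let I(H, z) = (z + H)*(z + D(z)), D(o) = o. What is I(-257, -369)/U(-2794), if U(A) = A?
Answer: -230994/1397 ≈ -165.35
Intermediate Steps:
I(H, z) = 2*z*(H + z) (I(H, z) = (z + H)*(z + z) = (H + z)*(2*z) = 2*z*(H + z))
I(-257, -369)/U(-2794) = (2*(-369)*(-257 - 369))/(-2794) = (2*(-369)*(-626))*(-1/2794) = 461988*(-1/2794) = -230994/1397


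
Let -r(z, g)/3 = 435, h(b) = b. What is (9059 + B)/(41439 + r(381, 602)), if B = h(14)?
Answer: 9073/40134 ≈ 0.22607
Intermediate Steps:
B = 14
r(z, g) = -1305 (r(z, g) = -3*435 = -1305)
(9059 + B)/(41439 + r(381, 602)) = (9059 + 14)/(41439 - 1305) = 9073/40134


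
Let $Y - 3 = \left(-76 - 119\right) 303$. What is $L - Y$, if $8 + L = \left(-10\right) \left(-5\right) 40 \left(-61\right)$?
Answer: $-62926$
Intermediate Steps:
$Y = -59082$ ($Y = 3 + \left(-76 - 119\right) 303 = 3 - 59085 = -59082$)
$L = -122008$ ($L = -8 + \left(-10\right) \left(-5\right) 40 \left(-61\right) = -8 + 50 \cdot 40 \left(-61\right) = -8 + 2000 \left(-61\right) = -8 - 122000 = -122008$)
$L - Y = -122008 - -59082 = -122008 + 59082 = -62926$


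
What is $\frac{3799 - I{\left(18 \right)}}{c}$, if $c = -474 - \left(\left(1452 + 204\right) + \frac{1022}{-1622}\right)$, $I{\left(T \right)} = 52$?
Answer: $- \frac{3038817}{1726919} \approx -1.7597$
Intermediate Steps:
$c = - \frac{1726919}{811}$ ($c = -474 - \left(1656 + 1022 \left(- \frac{1}{1622}\right)\right) = -474 - \left(1656 - \frac{511}{811}\right) = -474 - \frac{1342505}{811} = - \frac{1726919}{811} \approx -2129.4$)
$\frac{3799 - I{\left(18 \right)}}{c} = \frac{3799 - 52}{- \frac{1726919}{811}} = \left(3799 - 52\right) \left(- \frac{811}{1726919}\right) = 3747 \left(- \frac{811}{1726919}\right) = - \frac{3038817}{1726919}$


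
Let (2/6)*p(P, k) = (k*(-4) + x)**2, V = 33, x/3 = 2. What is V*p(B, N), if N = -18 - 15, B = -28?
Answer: 1885356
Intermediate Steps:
x = 6 (x = 3*2 = 6)
N = -33
p(P, k) = 3*(6 - 4*k)**2 (p(P, k) = 3*(k*(-4) + 6)**2 = 3*(-4*k + 6)**2 = 3*(6 - 4*k)**2)
V*p(B, N) = 33*(12*(-3 + 2*(-33))**2) = 33*(12*(-3 - 66)**2) = 33*(12*(-69)**2) = 33*(12*4761) = 33*57132 = 1885356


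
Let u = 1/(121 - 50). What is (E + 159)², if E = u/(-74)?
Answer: 697868098225/27604516 ≈ 25281.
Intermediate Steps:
u = 1/71 ≈ 0.014085
E = -1/5254 (E = (1/71)/(-74) = (1/71)*(-1/74) = -1/5254 ≈ -0.00019033)
(E + 159)² = (-1/5254 + 159)² = (835385/5254)² = 697868098225/27604516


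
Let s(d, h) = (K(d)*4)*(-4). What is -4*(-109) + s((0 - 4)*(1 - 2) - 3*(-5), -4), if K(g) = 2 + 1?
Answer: 388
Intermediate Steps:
K(g) = 3
s(d, h) = -48 (s(d, h) = (3*4)*(-4) = 12*(-4) = -48)
-4*(-109) + s((0 - 4)*(1 - 2) - 3*(-5), -4) = -4*(-109) - 48 = 436 - 48 = 388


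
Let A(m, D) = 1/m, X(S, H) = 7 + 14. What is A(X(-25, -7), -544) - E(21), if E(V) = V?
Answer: -440/21 ≈ -20.952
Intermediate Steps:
X(S, H) = 21
A(X(-25, -7), -544) - E(21) = 1/21 - 1*21 = 1/21 - 21 = -440/21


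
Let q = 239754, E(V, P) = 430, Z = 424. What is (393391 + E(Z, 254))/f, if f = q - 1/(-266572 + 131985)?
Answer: 53003186927/32267771599 ≈ 1.6426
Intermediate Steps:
f = 32267771599/134587 (f = 239754 - 1/(-266572 + 131985) = 239754 - 1/(-134587) = 239754 - 1*(-1/134587) = 239754 + 1/134587 = 32267771599/134587 ≈ 2.3975e+5)
(393391 + E(Z, 254))/f = (393391 + 430)/(32267771599/134587) = 393821*(134587/32267771599) = 53003186927/32267771599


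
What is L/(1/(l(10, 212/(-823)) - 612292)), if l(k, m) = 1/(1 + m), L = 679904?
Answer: -254358605999456/611 ≈ -4.1630e+11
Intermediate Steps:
L/(1/(l(10, 212/(-823)) - 612292)) = 679904/(1/(1/(1 + 212/(-823)) - 612292)) = 679904/(1/(1/(1 + 212*(-1/823)) - 612292)) = 679904/(1/(1/(1 - 212/823) - 612292)) = 679904/(1/(1/(611/823) - 612292)) = 679904/(1/(823/611 - 612292)) = 679904/(1/(-374109589/611)) = 679904/(-611/374109589) = 679904*(-374109589/611) = -254358605999456/611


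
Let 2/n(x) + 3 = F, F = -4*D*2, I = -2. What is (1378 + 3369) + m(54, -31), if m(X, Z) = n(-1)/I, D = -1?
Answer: 23734/5 ≈ 4746.8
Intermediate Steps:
F = 8 (F = -4*(-1)*2 = 4*2 = 8)
n(x) = ⅖ (n(x) = 2/(-3 + 8) = 2/5 = 2*(⅕) = ⅖)
m(X, Z) = -⅕ (m(X, Z) = (⅖)/(-2) = (⅖)*(-½) = -⅕)
(1378 + 3369) + m(54, -31) = (1378 + 3369) - ⅕ = 4747 - ⅕ = 23734/5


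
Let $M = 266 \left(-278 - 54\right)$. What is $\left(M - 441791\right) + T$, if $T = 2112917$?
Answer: $1582814$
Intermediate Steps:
$M = -88312$ ($M = 266 \left(-332\right) = -88312$)
$\left(M - 441791\right) + T = \left(-88312 - 441791\right) + 2112917 = -530103 + 2112917 = 1582814$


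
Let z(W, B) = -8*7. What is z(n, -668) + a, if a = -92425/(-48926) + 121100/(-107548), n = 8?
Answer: -10380387421/187924766 ≈ -55.237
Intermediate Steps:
a = 143399475/187924766 (a = -92425*(-1/48926) + 121100*(-1/107548) = 92425/48926 - 4325/3841 = 143399475/187924766 ≈ 0.76307)
z(W, B) = -56
z(n, -668) + a = -56 + 143399475/187924766 = -10380387421/187924766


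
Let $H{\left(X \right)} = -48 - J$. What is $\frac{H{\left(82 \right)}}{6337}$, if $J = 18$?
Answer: $- \frac{66}{6337} \approx -0.010415$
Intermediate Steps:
$H{\left(X \right)} = -66$ ($H{\left(X \right)} = -48 - 18 = -66$)
$\frac{H{\left(82 \right)}}{6337} = - \frac{66}{6337}$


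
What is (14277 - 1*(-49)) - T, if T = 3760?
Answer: 10566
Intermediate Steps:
(14277 - 1*(-49)) - T = (14277 - 1*(-49)) - 1*3760 = (14277 + 49) - 3760 = 14326 - 3760 = 10566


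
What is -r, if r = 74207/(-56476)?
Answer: 10601/8068 ≈ 1.3140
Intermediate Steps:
r = -10601/8068 (r = 74207*(-1/56476) = -10601/8068 ≈ -1.3140)
-r = -1*(-10601/8068) = 10601/8068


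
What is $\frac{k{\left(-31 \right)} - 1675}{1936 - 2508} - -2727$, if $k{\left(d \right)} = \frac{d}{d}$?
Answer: $\frac{780759}{286} \approx 2729.9$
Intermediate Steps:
$k{\left(d \right)} = 1$
$\frac{k{\left(-31 \right)} - 1675}{1936 - 2508} - -2727 = \frac{1 - 1675}{1936 - 2508} - -2727 = - \frac{1674}{-572} + 2727 = \left(-1674\right) \left(- \frac{1}{572}\right) + 2727 = \frac{837}{286} + 2727 = \frac{780759}{286}$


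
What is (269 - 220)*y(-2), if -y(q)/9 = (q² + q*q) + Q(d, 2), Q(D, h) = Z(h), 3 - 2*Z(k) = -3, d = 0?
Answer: -4851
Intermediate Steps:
Z(k) = 3 (Z(k) = 3/2 - ½*(-3) = 3/2 + 3/2 = 3)
Q(D, h) = 3
y(q) = -27 - 18*q² (y(q) = -9*((q² + q*q) + 3) = -9*((q² + q²) + 3) = -9*(2*q² + 3) = -9*(3 + 2*q²) = -27 - 18*q²)
(269 - 220)*y(-2) = (269 - 220)*(-27 - 18*(-2)²) = 49*(-27 - 18*4) = 49*(-27 - 72) = 49*(-99) = -4851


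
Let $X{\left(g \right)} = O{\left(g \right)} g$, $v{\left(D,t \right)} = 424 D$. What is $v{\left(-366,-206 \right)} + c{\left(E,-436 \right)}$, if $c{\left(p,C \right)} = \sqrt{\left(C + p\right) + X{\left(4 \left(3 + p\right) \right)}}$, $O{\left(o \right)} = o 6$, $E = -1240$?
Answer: $-155184 + 2 \sqrt{36723637} \approx -1.4306 \cdot 10^{5}$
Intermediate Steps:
$O{\left(o \right)} = 6 o$
$X{\left(g \right)} = 6 g^{2}$ ($X{\left(g \right)} = 6 g g = 6 g^{2}$)
$c{\left(p,C \right)} = \sqrt{C + p + 6 \left(12 + 4 p\right)^{2}}$ ($c{\left(p,C \right)} = \sqrt{\left(C + p\right) + 6 \left(4 \left(3 + p\right)\right)^{2}} = \sqrt{\left(C + p\right) + 6 \left(12 + 4 p\right)^{2}} = \sqrt{C + p + 6 \left(12 + 4 p\right)^{2}}$)
$v{\left(-366,-206 \right)} + c{\left(E,-436 \right)} = 424 \left(-366\right) + \sqrt{-436 - 1240 + 96 \left(3 - 1240\right)^{2}} = -155184 + \sqrt{-436 - 1240 + 96 \left(-1237\right)^{2}} = -155184 + \sqrt{-436 - 1240 + 96 \cdot 1530169} = -155184 + \sqrt{-436 - 1240 + 146896224} = -155184 + \sqrt{146894548} = -155184 + 2 \sqrt{36723637}$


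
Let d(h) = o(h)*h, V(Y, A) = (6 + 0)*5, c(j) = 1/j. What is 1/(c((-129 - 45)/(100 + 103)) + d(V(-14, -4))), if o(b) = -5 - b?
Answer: -6/6307 ≈ -0.00095132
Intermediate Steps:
V(Y, A) = 30 (V(Y, A) = 6*5 = 30)
d(h) = h*(-5 - h) (d(h) = (-5 - h)*h = h*(-5 - h))
1/(c((-129 - 45)/(100 + 103)) + d(V(-14, -4))) = 1/(1/((-129 - 45)/(100 + 103)) - 1*30*(5 + 30)) = 1/(1/(-174/203) - 1*30*35) = 1/(1/(-174*1/203) - 1050) = 1/(1/(-6/7) - 1050) = 1/(-7/6 - 1050) = 1/(-6307/6) = -6/6307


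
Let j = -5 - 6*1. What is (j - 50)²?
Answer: 3721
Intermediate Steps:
j = -11 (j = -5 - 6 = -11)
(j - 50)² = (-11 - 50)² = (-61)² = 3721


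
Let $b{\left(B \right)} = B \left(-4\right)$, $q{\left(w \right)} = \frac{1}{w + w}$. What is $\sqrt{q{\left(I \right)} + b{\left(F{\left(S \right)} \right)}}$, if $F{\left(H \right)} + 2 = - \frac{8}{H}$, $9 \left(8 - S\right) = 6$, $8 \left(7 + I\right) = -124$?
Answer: $\frac{\sqrt{335995}}{165} \approx 3.513$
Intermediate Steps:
$I = - \frac{45}{2}$ ($I = -7 + \frac{1}{8} \left(-124\right) = -7 - \frac{31}{2} = - \frac{45}{2} \approx -22.5$)
$q{\left(w \right)} = \frac{1}{2 w}$
$S = \frac{22}{3}$ ($S = 8 - \frac{2}{3} = \frac{22}{3} \approx 7.3333$)
$F{\left(H \right)} = -2 - \frac{8}{H}$
$b{\left(B \right)} = - 4 B$
$\sqrt{q{\left(I \right)} + b{\left(F{\left(S \right)} \right)}} = \sqrt{\frac{1}{2 \left(- \frac{45}{2}\right)} - 4 \left(-2 - \frac{8}{\frac{22}{3}}\right)} = \sqrt{\frac{1}{2} \left(- \frac{2}{45}\right) - 4 \left(-2 - \frac{12}{11}\right)} = \sqrt{- \frac{1}{45} - 4 \left(-2 - \frac{12}{11}\right)} = \sqrt{- \frac{1}{45} - - \frac{136}{11}} = \sqrt{- \frac{1}{45} + \frac{136}{11}} = \sqrt{\frac{6109}{495}} = \frac{\sqrt{335995}}{165}$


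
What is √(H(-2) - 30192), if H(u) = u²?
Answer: 2*I*√7547 ≈ 173.75*I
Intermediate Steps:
√(H(-2) - 30192) = √((-2)² - 30192) = √(4 - 30192) = √(-30188) = 2*I*√7547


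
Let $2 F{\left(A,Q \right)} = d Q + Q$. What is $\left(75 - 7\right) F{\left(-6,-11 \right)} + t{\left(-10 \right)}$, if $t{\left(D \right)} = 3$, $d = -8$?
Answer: $2621$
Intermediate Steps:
$F{\left(A,Q \right)} = - \frac{7 Q}{2}$ ($F{\left(A,Q \right)} = \frac{- 8 Q + Q}{2} = \frac{\left(-7\right) Q}{2} = - \frac{7 Q}{2}$)
$\left(75 - 7\right) F{\left(-6,-11 \right)} + t{\left(-10 \right)} = \left(75 - 7\right) \left(\left(- \frac{7}{2}\right) \left(-11\right)\right) + 3 = \left(75 - 7\right) \frac{77}{2} + 3 = 68 \cdot \frac{77}{2} + 3 = 2618 + 3 = 2621$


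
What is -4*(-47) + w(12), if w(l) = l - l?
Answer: 188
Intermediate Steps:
w(l) = 0
-4*(-47) + w(12) = -4*(-47) + 0 = 188 + 0 = 188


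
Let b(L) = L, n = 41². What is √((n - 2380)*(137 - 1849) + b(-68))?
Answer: 2*√299155 ≈ 1093.9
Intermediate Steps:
n = 1681
√((n - 2380)*(137 - 1849) + b(-68)) = √((1681 - 2380)*(137 - 1849) - 68) = √(-699*(-1712) - 68) = √(1196688 - 68) = √1196620 = 2*√299155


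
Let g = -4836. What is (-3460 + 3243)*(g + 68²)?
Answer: 46004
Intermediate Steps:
(-3460 + 3243)*(g + 68²) = (-3460 + 3243)*(-4836 + 68²) = -217*(-4836 + 4624) = -217*(-212) = 46004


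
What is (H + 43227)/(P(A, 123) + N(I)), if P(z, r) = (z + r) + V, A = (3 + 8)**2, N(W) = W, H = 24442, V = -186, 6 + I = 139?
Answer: 67669/191 ≈ 354.29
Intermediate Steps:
I = 133 (I = -6 + 139 = 133)
A = 121 (A = 11**2 = 121)
P(z, r) = -186 + r + z (P(z, r) = (z + r) - 186 = (r + z) - 186 = -186 + r + z)
(H + 43227)/(P(A, 123) + N(I)) = (24442 + 43227)/((-186 + 123 + 121) + 133) = 67669/(58 + 133) = 67669/191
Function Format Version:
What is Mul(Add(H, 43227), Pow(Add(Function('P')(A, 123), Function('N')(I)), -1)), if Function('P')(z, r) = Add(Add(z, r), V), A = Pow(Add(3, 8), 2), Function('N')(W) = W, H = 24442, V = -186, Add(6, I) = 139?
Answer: Rational(67669, 191) ≈ 354.29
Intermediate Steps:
I = 133 (I = Add(-6, 139) = 133)
A = 121 (A = Pow(11, 2) = 121)
Function('P')(z, r) = Add(-186, r, z) (Function('P')(z, r) = Add(Add(z, r), -186) = Add(Add(r, z), -186) = Add(-186, r, z))
Mul(Add(H, 43227), Pow(Add(Function('P')(A, 123), Function('N')(I)), -1)) = Mul(Add(24442, 43227), Pow(Add(Add(-186, 123, 121), 133), -1)) = Mul(67669, Pow(Add(58, 133), -1)) = Mul(67669, Pow(191, -1)) = Mul(67669, Rational(1, 191)) = Rational(67669, 191)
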